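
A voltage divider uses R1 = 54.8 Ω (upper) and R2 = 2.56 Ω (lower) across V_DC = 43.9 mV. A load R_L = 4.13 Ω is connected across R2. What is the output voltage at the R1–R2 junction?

V_out ≈ 1.23 mV

First combine the lower leg with the load: R2 ‖ R_L = 1.580 Ω.
Then V_out = V_DC · R2'/(R1 + R2') = 43.9 × 1.580/56.38 = 1.231 mV.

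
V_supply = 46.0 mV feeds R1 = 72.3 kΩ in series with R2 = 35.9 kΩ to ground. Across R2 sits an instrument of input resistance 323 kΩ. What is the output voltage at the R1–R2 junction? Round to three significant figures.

V_out ≈ 14.2 mV

First combine the lower leg with the load: R2 ‖ R_L = 32.31 kΩ.
Voltage divider with the loaded lower leg: V_out = 46.0 × 32.31/(72.3 + 32.31) = 46.0 × 0.3089 = 14.21 mV.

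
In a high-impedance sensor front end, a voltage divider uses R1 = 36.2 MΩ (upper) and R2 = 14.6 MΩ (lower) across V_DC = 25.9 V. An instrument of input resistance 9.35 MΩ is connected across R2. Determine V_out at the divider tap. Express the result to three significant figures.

First combine the lower leg with the load: R2 ‖ R_L = 5.700 MΩ.
Now apply the divider: V_out = 25.9 × 0.1360 = 3.523 V.

V_out ≈ 3.52 V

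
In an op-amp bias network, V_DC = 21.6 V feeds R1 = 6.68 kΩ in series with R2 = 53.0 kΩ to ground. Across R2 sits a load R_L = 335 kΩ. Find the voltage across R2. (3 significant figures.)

First combine the lower leg with the load: R2 ‖ R_L = 45.76 kΩ.
Voltage divider with the loaded lower leg: V_out = 21.6 × 45.76/(6.68 + 45.76) = 21.6 × 0.8726 = 18.85 V.

V_out ≈ 18.8 V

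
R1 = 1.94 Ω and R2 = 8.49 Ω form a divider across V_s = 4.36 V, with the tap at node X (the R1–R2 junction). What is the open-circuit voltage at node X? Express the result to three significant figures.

V_th ≈ 3.55 V

V_th is the unloaded tap voltage: V_s · R2/(R1+R2) = 4.36 × 0.8140 = 3.549 V.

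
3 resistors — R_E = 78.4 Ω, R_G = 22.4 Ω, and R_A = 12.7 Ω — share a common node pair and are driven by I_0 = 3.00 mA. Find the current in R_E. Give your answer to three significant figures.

I ≈ 0.281 mA

Total conductance ΣG = 1/78.4 + 1/22.4 + 1/12.7 = 0.1361 (units of 1/Ω).
Current divider: I(R_E) = I_0 · G_k/ΣG = 3.00 × (0.01276/0.1361) = 3.00 × 0.09369 = 0.2811 mA.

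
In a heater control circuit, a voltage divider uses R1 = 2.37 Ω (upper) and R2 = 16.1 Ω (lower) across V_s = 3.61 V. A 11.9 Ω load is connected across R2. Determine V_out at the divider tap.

V_out ≈ 2.68 V

R2 ‖ R_L = (16.1 × 11.9)/(16.1 + 11.9) = 6.843 Ω.
Then V_out = V_s · R2'/(R1 + R2') = 3.61 × 6.843/9.213 = 2.681 V.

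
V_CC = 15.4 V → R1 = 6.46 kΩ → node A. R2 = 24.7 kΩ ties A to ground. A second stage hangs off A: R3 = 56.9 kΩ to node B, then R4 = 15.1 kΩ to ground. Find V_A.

V_A ≈ 11.4 V

Looking into the second stage from A: R3 + R4 = 72.00 kΩ appears in parallel with R2.
Effective lower resistance at A: R2 ‖ 72.00 = 18.39 kΩ.
First divider: V_A = V_CC · 18.39/(6.46 + 18.39) = 11.40 V.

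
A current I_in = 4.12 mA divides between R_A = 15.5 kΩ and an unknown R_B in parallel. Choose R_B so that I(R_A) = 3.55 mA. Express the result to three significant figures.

Two-branch current divider: I_A = I_in · R_B/(R_A + R_B).
3.55/4.12 = R_B/(R_A + R_B) → R_B = R_A · (0.8617)/(1 − 0.8617) = 15.5 × 6.228 = 96.54 kΩ.

R_B ≈ 96.5 kΩ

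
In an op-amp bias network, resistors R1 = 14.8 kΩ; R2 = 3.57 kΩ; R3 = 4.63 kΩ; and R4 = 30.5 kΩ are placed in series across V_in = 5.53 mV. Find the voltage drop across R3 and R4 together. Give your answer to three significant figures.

ΣR = 14.8 + 3.57 + 4.63 + 30.5 = 53.50 kΩ.
R_{R3..R4} = 4.63 + 30.5 = 35.13 kΩ.
Voltage divider: V = V_in · (35.13 / 53.50) = 5.53 × 0.6566 = 3.631 mV.

V ≈ 3.63 mV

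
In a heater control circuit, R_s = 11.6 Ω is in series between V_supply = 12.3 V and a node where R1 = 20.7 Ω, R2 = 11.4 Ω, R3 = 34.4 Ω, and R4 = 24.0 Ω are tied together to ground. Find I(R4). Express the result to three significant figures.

I ≈ 0.151 A

Parallel bank: R_p = 1/(1/20.7 + 1/11.4 + 1/34.4 + 1/24.0) = 4.836 Ω.
Node voltage V_A = V_supply · R_p/(R_s + R_p) = 12.3 × 0.2942 = 3.619 V.
I(R4) = V_A / R4 = 3.619/24.0 = 0.1508 A.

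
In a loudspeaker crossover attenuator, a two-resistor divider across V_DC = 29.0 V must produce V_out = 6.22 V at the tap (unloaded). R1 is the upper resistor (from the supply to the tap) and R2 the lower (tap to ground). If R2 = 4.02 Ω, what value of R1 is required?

R1 ≈ 14.7 Ω

The divider ratio is R2/(R1+R2) = 6.22/29.0 = 0.2145.
R1 = R2·(1/k − 1) = 4.02 × 3.662 = 14.72 Ω.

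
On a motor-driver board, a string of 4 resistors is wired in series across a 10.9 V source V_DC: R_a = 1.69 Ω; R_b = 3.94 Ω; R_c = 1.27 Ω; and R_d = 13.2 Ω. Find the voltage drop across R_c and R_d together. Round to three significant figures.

V ≈ 7.85 V

Total series resistance ΣR = 1.69 + 3.94 + 1.27 + 13.2 = 20.10 Ω.
R_{R_c..R_d} = 1.27 + 13.2 = 14.47 Ω.
Voltage divider: V = V_DC · (14.47 / 20.10) = 10.9 × 0.7199 = 7.847 V.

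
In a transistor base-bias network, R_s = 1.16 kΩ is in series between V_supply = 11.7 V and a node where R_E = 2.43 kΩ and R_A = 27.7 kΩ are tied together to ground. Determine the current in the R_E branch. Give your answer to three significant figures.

Equivalent of the parallel group: R_p = 2.234 kΩ.
V_A by voltage divider: V_A = 11.7 × 2.234/(1.16 + 2.234) = 7.701 V.
Branch current I = V_A/R_E = 7.701/2.43 = 3.169 mA.
(Equivalently: I_total = 3.447 mA, then current-divider fraction G_k/ΣG = 0.9193.)

I ≈ 3.17 mA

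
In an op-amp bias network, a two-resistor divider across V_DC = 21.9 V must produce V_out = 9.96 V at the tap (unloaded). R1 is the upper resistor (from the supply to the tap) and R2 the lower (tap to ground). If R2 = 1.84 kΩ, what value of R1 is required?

R1 ≈ 2.21 kΩ

Required fraction k = V_out/V_DC = 0.4548.
Rearranging, R1 = R2·(1−k)/k = 1.84 × 1.199 = 2.206 kΩ.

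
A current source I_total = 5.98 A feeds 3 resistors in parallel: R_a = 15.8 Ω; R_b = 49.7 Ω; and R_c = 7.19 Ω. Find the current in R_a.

I ≈ 1.70 A

ΣG = 1/15.8 + 1/49.7 + 1/7.19 = 0.2225.
By the current-divider rule, I = I_total · G_k/ΣG = 5.98 × 0.2845 = 1.701 A.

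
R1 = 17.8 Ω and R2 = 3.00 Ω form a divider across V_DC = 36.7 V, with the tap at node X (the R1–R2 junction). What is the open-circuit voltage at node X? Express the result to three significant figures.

V_th ≈ 5.29 V

V_th is the unloaded tap voltage: V_DC · R2/(R1+R2) = 36.7 × 0.1442 = 5.293 V.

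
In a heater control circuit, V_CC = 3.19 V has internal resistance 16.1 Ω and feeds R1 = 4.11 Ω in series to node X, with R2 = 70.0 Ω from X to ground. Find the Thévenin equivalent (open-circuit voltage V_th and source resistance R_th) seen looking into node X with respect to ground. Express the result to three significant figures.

R1' = 16.1 + 4.11 = 20.21 Ω (source resistance + R1).
With X open, the divider is unloaded: V_th = 3.19 × 70.0/90.21 = 2.475 V.
With V_CC suppressed (replaced by a short), R_th = R1' ‖ R2 = (20.21 × 70.0)/(20.21 + 70.0) = 15.68 Ω.

V_th ≈ 2.48 V, R_th ≈ 15.7 Ω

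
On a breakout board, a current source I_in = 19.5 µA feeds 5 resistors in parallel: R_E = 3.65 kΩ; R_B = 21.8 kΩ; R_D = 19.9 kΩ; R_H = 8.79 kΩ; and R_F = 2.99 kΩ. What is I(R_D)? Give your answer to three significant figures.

I ≈ 1.20 µA

Conductances: ΣG = 1/3.65 + 1/21.8 + 1/19.9 + 1/8.79 + 1/2.99 = 0.8183 (1/kΩ).
By the current-divider rule, I = I_in · G_k/ΣG = 19.5 × 0.06141 = 1.197 µA.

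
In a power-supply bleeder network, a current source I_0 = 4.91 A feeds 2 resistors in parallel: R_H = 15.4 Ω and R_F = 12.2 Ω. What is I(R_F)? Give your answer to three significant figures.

I ≈ 2.74 A

For two parallel branches, I_k = I_0 · (other R)/(sum of R).
So I = 4.91 × 15.4/27.60 = 2.740 A.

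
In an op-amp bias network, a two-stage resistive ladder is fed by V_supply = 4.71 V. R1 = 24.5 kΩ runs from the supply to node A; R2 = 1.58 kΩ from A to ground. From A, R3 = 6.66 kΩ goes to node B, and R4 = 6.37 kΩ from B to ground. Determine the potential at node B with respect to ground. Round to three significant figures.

V_B ≈ 0.125 V

Looking into the second stage from A: R3 + R4 = 13.03 kΩ appears in parallel with R2.
R2 ‖ (R3+R4) = 1.409 kΩ.
First divider: V_A = V_supply · 1.409/(24.5 + 1.409) = 0.2562 V.
V_B = V_A × 0.4889 = 0.1252 V.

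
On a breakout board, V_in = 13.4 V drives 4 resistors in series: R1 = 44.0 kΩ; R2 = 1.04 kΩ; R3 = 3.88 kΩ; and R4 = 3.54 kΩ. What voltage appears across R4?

V ≈ 0.904 V

Series total: ΣR = 44.0 + 1.04 + 3.88 + 3.54 = 52.46 kΩ.
By the voltage-divider rule, V = 13.4 × 3.540/52.46 = 0.9042 V.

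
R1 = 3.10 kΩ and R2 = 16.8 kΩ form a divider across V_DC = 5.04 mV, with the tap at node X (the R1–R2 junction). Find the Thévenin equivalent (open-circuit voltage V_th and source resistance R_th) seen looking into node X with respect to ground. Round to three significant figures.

With X open, the divider is unloaded: V_th = 5.04 × 16.8/19.90 = 4.255 mV.
With V_DC suppressed (replaced by a short), R_th = R1 ‖ R2 = (3.100 × 16.8)/(3.100 + 16.8) = 2.617 kΩ.

V_th ≈ 4.25 mV, R_th ≈ 2.62 kΩ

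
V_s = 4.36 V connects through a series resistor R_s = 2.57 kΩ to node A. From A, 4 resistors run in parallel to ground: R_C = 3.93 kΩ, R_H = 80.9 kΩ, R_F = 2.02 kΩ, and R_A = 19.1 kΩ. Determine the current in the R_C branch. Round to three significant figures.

Equivalent of the parallel group: R_p = 1.228 kΩ.
V_A = 4.36 × 1.228/3.798 = 1.410 V.
I(R_C) = V_A / R_C = 1.410/3.93 = 0.3587 mA.
(Equivalently: I_total = 1.148 mA, then current-divider fraction G_k/ΣG = 0.3125.)

I ≈ 0.359 mA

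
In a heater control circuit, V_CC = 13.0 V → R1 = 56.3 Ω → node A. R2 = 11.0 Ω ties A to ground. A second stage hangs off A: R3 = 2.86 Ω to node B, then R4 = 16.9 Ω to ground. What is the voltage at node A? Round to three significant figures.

V_A ≈ 1.45 V

Looking into the second stage from A: R3 + R4 = 19.76 Ω appears in parallel with R2.
R2 ‖ (R3+R4) = 7.066 Ω.
V_A = 13.0 × 7.066/(56.3 + 7.066) = 1.450 V.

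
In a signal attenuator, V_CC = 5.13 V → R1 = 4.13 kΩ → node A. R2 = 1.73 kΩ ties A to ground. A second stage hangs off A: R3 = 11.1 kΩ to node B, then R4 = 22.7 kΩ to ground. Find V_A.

The second stage (R3 + R4 = 33.80 kΩ) loads node A in parallel with R2.
Effective lower resistance at A: R2 ‖ 33.80 = 1.646 kΩ.
V_A = 5.13 × 1.646/(4.13 + 1.646) = 1.462 V.

V_A ≈ 1.46 V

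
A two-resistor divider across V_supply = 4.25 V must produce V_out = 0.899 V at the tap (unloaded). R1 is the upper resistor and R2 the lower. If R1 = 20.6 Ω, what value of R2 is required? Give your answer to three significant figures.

R2 ≈ 5.53 Ω

Required fraction k = V_out/V_supply = 0.2115.
R2 = R1 · 0.2115/(1 − 0.2115) = 5.527 Ω.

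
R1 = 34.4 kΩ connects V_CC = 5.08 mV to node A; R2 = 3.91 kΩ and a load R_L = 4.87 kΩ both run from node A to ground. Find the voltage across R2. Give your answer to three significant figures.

The load sits in parallel with R2, giving an effective lower resistance R2' = R2·R_L/(R2+R_L) = 2.169 kΩ.
Then V_out = V_CC · R2'/(R1 + R2') = 5.08 × 2.169/36.57 = 0.3013 mV.

V_out ≈ 0.301 mV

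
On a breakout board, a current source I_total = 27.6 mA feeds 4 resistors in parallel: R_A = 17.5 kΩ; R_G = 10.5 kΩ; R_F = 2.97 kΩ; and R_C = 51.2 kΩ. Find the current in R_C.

I ≈ 1.06 mA

Total conductance ΣG = 1/17.5 + 1/10.5 + 1/2.97 + 1/51.2 = 0.5086 (units of 1/kΩ).
R_C takes the fraction G_k/ΣG = 0.01953/0.5086 = 0.03840, so I = 27.6 × 0.03840 = 1.060 mA.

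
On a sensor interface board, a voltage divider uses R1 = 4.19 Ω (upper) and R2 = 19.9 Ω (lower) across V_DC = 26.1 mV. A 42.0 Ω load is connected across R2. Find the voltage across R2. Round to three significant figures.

V_out ≈ 19.9 mV

R2 ‖ R_L = (19.9 × 42.0)/(19.9 + 42.0) = 13.50 Ω.
Then V_out = V_DC · R2'/(R1 + R2') = 26.1 × 13.50/17.69 = 19.92 mV.
(Unloaded it would be 21.6 mV; the load pulls it down.)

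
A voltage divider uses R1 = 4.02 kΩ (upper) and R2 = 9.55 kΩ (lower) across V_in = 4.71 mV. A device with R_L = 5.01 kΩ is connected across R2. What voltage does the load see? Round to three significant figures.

First combine the lower leg with the load: R2 ‖ R_L = 3.286 kΩ.
Then V_out = V_in · R2'/(R1 + R2') = 4.71 × 3.286/7.306 = 2.118 mV.
(Unloaded it would be 3.31 mV; the load pulls it down.)

V_out ≈ 2.12 mV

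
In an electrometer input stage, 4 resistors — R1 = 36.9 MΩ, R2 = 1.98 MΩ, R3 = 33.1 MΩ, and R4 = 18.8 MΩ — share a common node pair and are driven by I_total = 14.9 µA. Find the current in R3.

I ≈ 0.731 µA

Conductances: ΣG = 1/36.9 + 1/1.98 + 1/33.1 + 1/18.8 = 0.6156 (1/MΩ).
Current divider: I(R3) = I_total · G_k/ΣG = 14.9 × (0.03021/0.6156) = 14.9 × 0.04908 = 0.7313 µA.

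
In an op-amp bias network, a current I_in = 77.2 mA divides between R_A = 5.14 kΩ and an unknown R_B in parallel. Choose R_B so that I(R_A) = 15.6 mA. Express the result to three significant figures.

R_B ≈ 1.30 kΩ

In a two-way split, I_A/I_in = R_B/(R_A + R_B).
15.6/77.2 = R_B/(R_A + R_B) → R_B = R_A · (0.2021)/(1 − 0.2021) = 5.14 × 0.2532 = 1.302 kΩ.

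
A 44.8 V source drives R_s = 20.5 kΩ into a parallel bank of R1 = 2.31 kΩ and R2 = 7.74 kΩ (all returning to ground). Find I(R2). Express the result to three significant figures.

Combine the parallel branches: R_p = (1/2.31 + 1/7.74)⁻¹ = 1.779 kΩ.
V_A by voltage divider: V_A = 44.8 × 1.779/(20.5 + 1.779) = 3.577 V.
Branch current I = V_A/R2 = 3.577/7.74 = 0.4622 mA.

I ≈ 0.462 mA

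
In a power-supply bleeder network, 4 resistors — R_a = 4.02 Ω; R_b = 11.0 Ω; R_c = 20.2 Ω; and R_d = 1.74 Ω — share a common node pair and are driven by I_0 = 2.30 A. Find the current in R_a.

Total conductance ΣG = 1/4.02 + 1/11.0 + 1/20.2 + 1/1.74 = 0.9639 (units of 1/Ω).
Current divider: I(R_a) = I_0 · G_k/ΣG = 2.30 × (0.2488/0.9639) = 2.30 × 0.2581 = 0.5936 A.

I ≈ 0.594 A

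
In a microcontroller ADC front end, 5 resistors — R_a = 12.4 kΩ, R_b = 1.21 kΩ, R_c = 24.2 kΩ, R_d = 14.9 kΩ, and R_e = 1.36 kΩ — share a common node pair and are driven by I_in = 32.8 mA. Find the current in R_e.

I ≈ 13.8 mA

Conductances: ΣG = 1/12.4 + 1/1.21 + 1/24.2 + 1/14.9 + 1/1.36 = 1.751 (1/kΩ).
R_e takes the fraction G_k/ΣG = 0.7353/1.751 = 0.4200, so I = 32.8 × 0.4200 = 13.78 mA.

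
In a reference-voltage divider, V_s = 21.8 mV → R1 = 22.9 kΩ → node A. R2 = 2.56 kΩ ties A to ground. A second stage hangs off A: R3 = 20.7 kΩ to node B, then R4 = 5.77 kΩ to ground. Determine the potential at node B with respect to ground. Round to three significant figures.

V_B ≈ 0.440 mV

Node A sees R2 in parallel with the series input of stage 2, R3 + R4 = 26.47 kΩ.
Effective lower resistance at A: R2 ‖ 26.47 = 2.334 kΩ.
So V_A = 21.8 × 0.09250 = 2.017 mV.
Then the unloaded second divider: V_B = V_A × R4/(R3+R4) = 2.017 × 0.2180 = 0.4396 mV.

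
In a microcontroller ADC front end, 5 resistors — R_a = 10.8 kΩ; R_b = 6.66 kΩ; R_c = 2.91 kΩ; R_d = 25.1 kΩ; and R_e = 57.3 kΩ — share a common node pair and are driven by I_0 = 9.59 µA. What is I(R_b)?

Total conductance ΣG = 1/10.8 + 1/6.66 + 1/2.91 + 1/25.1 + 1/57.3 = 0.6437 (units of 1/kΩ).
By the current-divider rule, I = I_0 · G_k/ΣG = 9.59 × 0.2333 = 2.237 µA.

I ≈ 2.24 µA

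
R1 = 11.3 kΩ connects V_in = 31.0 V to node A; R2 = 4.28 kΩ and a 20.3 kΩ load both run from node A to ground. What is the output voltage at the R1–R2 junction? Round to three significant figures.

V_out ≈ 7.39 V

The load sits in parallel with R2, giving an effective lower resistance R2' = R2·R_L/(R2+R_L) = 3.535 kΩ.
Now apply the divider: V_out = 31.0 × 0.2383 = 7.387 V.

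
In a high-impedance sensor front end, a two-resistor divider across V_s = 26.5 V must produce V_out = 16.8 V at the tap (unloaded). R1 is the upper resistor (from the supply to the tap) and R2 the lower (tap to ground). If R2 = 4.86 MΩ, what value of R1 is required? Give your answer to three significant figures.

The divider ratio is R2/(R1+R2) = 16.8/26.5 = 0.6340.
Rearranging, R1 = R2·(1−k)/k = 4.86 × 0.5774 = 2.806 MΩ.

R1 ≈ 2.81 MΩ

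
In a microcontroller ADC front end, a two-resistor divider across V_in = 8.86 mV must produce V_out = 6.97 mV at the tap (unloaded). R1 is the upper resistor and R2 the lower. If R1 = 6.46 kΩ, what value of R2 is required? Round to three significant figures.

V_out/V_in = R2/(R1+R2) = 0.7867.
Rearranging, R2 = R1·k/(1−k) = 6.46 × 3.688 = 23.82 kΩ.

R2 ≈ 23.8 kΩ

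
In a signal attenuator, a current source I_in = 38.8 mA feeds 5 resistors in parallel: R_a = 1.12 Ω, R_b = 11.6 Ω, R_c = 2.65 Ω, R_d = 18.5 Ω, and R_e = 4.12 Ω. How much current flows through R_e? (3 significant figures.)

Total conductance ΣG = 1/1.12 + 1/11.6 + 1/2.65 + 1/18.5 + 1/4.12 = 1.653 (units of 1/Ω).
Current divider: I(R_e) = I_in · G_k/ΣG = 38.8 × (0.2427/1.653) = 38.8 × 0.1468 = 5.697 mA.

I ≈ 5.70 mA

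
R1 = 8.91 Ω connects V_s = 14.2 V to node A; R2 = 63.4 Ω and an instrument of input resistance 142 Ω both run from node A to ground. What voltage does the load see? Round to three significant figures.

First combine the lower leg with the load: R2 ‖ R_L = 43.83 Ω.
Then V_out = V_s · R2'/(R1 + R2') = 14.2 × 43.83/52.74 = 11.80 V.

V_out ≈ 11.8 V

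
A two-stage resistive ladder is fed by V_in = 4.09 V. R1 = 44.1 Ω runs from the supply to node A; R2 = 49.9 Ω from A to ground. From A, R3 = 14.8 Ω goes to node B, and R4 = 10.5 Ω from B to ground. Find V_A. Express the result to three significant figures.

V_A ≈ 1.13 V

Node A sees R2 in parallel with the series input of stage 2, R3 + R4 = 25.30 Ω.
Effective lower resistance at A: R2 ‖ 25.30 = 16.79 Ω.
V_A = 4.09 × 16.79/(44.1 + 16.79) = 1.128 V.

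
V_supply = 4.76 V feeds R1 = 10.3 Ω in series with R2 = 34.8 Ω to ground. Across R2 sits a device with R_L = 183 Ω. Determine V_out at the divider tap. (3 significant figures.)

First combine the lower leg with the load: R2 ‖ R_L = 29.24 Ω.
Then V_out = V_supply · R2'/(R1 + R2') = 4.76 × 29.24/39.54 = 3.520 V.

V_out ≈ 3.52 V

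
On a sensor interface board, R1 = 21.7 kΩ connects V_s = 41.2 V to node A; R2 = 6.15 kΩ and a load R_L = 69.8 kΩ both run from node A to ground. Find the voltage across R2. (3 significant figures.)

The load sits in parallel with R2, giving an effective lower resistance R2' = R2·R_L/(R2+R_L) = 5.652 kΩ.
Now apply the divider: V_out = 41.2 × 0.2066 = 8.514 V.
(Unloaded it would be 9.10 V; the load pulls it down.)

V_out ≈ 8.51 V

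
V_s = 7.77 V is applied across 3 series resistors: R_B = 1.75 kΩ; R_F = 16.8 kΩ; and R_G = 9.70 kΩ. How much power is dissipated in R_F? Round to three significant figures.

P ≈ 1.27 mW

The common current is I = 7.77/28.25 = 0.2750 mA.
P = I²R = 0.07565 × 16.8 = 1.271 mW.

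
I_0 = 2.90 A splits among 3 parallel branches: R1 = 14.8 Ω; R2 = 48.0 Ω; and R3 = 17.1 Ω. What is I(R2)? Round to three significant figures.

I ≈ 0.411 A

Conductances: ΣG = 1/14.8 + 1/48.0 + 1/17.1 = 0.1469 (1/Ω).
R2 takes the fraction G_k/ΣG = 0.02083/0.1469 = 0.1418, so I = 2.90 × 0.1418 = 0.4113 A.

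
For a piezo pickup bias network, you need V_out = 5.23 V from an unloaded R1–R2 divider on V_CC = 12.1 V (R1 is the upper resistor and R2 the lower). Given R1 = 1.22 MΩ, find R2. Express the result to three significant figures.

R2 ≈ 0.929 MΩ

Required fraction k = V_out/V_CC = 0.4322.
Rearranging, R2 = R1·k/(1−k) = 1.22 × 0.7613 = 0.9288 MΩ.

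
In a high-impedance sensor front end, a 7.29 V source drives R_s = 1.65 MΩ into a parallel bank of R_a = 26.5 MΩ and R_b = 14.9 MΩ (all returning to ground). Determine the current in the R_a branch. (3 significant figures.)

Parallel bank: R_p = 1/(1/26.5 + 1/14.9) = 9.537 MΩ.
V_A by voltage divider: V_A = 7.29 × 9.537/(1.65 + 9.537) = 6.215 V.
Branch current I = V_A/R_a = 6.215/26.5 = 0.2345 µA.

I ≈ 0.235 µA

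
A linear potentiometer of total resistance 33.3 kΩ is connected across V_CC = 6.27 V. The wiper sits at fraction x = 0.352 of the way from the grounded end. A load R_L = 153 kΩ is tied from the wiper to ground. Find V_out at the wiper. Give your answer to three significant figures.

Lower segment x·R_p = 11.72 kΩ; upper segment (1−x)·R_p = 21.58 kΩ.
Lower segment in parallel with the load: 11.72 ‖ 153 = 10.89 kΩ.
Loaded-divider output: V_out = 6.27 × 0.3354 = 2.103 V.
(Unloaded: V_out = x·V_CC = 2.21 V.)

V_out ≈ 2.10 V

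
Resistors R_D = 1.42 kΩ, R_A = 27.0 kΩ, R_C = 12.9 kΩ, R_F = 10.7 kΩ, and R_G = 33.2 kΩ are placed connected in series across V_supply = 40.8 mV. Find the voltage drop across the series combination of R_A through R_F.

ΣR = 1.42 + 27.0 + 12.9 + 10.7 + 33.2 = 85.22 kΩ.
R_{R_A..R_F} = 27.0 + 12.9 + 10.7 = 50.60 kΩ.
Voltage divider: V = V_supply · (50.60 / 85.22) = 40.8 × 0.5938 = 24.23 mV.

V ≈ 24.2 mV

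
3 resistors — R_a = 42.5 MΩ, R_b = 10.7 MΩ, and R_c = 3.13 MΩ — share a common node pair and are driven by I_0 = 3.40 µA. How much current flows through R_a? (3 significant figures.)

Total conductance ΣG = 1/42.5 + 1/10.7 + 1/3.13 = 0.4365 (units of 1/MΩ).
By the current-divider rule, I = I_0 · G_k/ΣG = 3.40 × 0.05391 = 0.1833 µA.

I ≈ 0.183 µA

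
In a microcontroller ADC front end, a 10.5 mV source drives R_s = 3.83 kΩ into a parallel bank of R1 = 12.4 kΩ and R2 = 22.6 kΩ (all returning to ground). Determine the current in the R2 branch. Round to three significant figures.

I ≈ 0.314 µA

Equivalent of the parallel group: R_p = 8.007 kΩ.
V_A by voltage divider: V_A = 10.5 × 8.007/(3.83 + 8.007) = 7.103 mV.
I(R2) = V_A / R2 = 7.103/22.6 = 0.3143 µA.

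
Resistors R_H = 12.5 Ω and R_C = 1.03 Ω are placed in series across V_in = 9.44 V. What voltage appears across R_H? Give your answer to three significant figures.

Total series resistance ΣR = 12.5 + 1.03 = 13.53 Ω.
Voltage divider: V = V_in · (12.50 / 13.53) = 9.44 × 0.9239 = 8.721 V.

V ≈ 8.72 V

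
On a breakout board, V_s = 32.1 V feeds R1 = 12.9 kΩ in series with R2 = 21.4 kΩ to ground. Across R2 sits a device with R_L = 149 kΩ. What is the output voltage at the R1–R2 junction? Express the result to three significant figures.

First combine the lower leg with the load: R2 ‖ R_L = 18.71 kΩ.
Voltage divider with the loaded lower leg: V_out = 32.1 × 18.71/(12.9 + 18.71) = 32.1 × 0.5919 = 19.00 V.
(Unloaded it would be 20.0 V; the load pulls it down.)

V_out ≈ 19.0 V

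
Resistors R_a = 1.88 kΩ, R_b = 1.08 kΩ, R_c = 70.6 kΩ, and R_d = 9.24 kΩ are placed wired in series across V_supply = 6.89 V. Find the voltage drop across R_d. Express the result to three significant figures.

V ≈ 0.769 V

Series total: ΣR = 1.88 + 1.08 + 70.6 + 9.24 = 82.80 kΩ.
V = V_supply · R/ΣR = 6.89 × 0.1116 = 0.7689 V.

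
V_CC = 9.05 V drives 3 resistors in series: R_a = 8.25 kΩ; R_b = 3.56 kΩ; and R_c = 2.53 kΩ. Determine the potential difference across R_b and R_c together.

V ≈ 3.84 V

ΣR = 8.25 + 3.56 + 2.53 = 14.34 kΩ.
R_{R_b..R_c} = 3.56 + 2.53 = 6.090 kΩ.
By the voltage-divider rule, V = 9.05 × 6.090/14.34 = 3.843 V.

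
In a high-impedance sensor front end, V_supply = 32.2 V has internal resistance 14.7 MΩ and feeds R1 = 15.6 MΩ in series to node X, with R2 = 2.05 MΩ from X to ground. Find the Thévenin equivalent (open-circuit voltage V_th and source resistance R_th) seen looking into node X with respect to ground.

R1' = 14.7 + 15.6 = 30.30 MΩ (source resistance + R1).
With X open, the divider is unloaded: V_th = 32.2 × 2.05/32.35 = 2.040 V.
With V_supply suppressed (replaced by a short), R_th = R1' ‖ R2 = (30.30 × 2.05)/(30.30 + 2.05) = 1.920 MΩ.

V_th ≈ 2.04 V, R_th ≈ 1.92 MΩ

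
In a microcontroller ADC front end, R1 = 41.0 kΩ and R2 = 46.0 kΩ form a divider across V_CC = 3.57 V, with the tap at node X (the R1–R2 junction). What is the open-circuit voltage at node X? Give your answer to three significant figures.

Open-circuit (no load on X): V_th = V_CC · R2/(R1 + R2) = 3.57 × 46.0/(41.00 + 46.0) = 1.888 V.

V_th ≈ 1.89 V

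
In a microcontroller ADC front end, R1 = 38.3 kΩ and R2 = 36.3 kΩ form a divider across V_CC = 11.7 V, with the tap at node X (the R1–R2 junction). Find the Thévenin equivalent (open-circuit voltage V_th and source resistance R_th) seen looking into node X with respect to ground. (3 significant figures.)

V_th ≈ 5.69 V, R_th ≈ 18.6 kΩ

With X open, the divider is unloaded: V_th = 11.7 × 36.3/74.60 = 5.693 V.
Looking into X with the source shorted: R_th = R1·R2/(R1+R2) = 38.30 × 36.3/74.60 = 18.64 kΩ.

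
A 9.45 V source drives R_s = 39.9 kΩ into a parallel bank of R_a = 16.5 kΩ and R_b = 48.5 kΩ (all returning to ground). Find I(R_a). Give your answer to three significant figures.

Equivalent of the parallel group: R_p = 12.31 kΩ.
Node voltage V_A = V_in · R_p/(R_s + R_p) = 9.45 × 0.2358 = 2.228 V.
Branch current I = V_A/R_a = 2.228/16.5 = 0.1350 mA.
(Check via current divider: I_total = 0.1810 mA; share G_k/ΣG = 0.7462 → same result.)

I ≈ 0.135 mA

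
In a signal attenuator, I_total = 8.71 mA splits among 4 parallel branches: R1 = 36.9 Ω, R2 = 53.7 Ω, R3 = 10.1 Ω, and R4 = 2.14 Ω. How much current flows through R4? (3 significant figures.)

I ≈ 6.65 mA

Conductances: ΣG = 1/36.9 + 1/53.7 + 1/10.1 + 1/2.14 = 0.6120 (1/Ω).
Current divider: I(R4) = I_total · G_k/ΣG = 8.71 × (0.4673/0.6120) = 8.71 × 0.7635 = 6.650 mA.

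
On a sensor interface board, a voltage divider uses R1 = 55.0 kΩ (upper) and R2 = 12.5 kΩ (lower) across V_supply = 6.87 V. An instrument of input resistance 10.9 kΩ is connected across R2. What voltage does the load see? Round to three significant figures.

First combine the lower leg with the load: R2 ‖ R_L = 5.823 kΩ.
Voltage divider with the loaded lower leg: V_out = 6.87 × 5.823/(55.0 + 5.823) = 6.87 × 0.09573 = 0.6577 V.
(Unloaded it would be 1.27 V; the load pulls it down.)

V_out ≈ 0.658 V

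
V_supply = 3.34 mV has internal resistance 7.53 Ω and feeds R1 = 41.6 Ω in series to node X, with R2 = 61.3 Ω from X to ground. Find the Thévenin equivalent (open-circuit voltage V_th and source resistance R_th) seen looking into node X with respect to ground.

V_th ≈ 1.85 mV, R_th ≈ 27.3 Ω

R1' = 7.53 + 41.6 = 49.13 Ω (source resistance + R1).
V_th is the unloaded tap voltage: V_supply · R2/(R1'+R2) = 3.34 × 0.5551 = 1.854 mV.
With V_supply suppressed (replaced by a short), R_th = R1' ‖ R2 = (49.13 × 61.3)/(49.13 + 61.3) = 27.27 Ω.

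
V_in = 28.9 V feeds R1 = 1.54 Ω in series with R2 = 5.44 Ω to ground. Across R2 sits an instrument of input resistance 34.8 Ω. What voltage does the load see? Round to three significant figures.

V_out ≈ 21.8 V

The load sits in parallel with R2, giving an effective lower resistance R2' = R2·R_L/(R2+R_L) = 4.705 Ω.
Then V_out = V_in · R2'/(R1 + R2') = 28.9 × 4.705/6.245 = 21.77 V.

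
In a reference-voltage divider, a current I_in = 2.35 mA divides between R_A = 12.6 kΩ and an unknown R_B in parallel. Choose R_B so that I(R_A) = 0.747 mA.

R_B ≈ 5.87 kΩ

The fraction through R_A equals R_B/(R_A+R_B).
With f = 0.3179, R_B = R_A · f/(1−f) = 12.6 × 0.4660 = 5.872 kΩ.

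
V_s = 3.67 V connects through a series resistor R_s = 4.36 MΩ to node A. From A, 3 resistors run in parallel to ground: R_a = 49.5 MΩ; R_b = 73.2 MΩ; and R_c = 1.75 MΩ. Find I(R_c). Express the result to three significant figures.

I ≈ 0.576 µA

Combine the parallel branches: R_p = (1/49.5 + 1/73.2 + 1/1.75)⁻¹ = 1.652 MΩ.
Node voltage V_A = V_s · R_p/(R_s + R_p) = 3.67 × 0.2748 = 1.008 V.
I(R_c) = V_A / R_c = 1.008/1.75 = 0.5763 µA.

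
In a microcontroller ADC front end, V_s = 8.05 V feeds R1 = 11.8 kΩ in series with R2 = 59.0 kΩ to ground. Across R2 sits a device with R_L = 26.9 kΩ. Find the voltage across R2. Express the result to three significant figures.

First combine the lower leg with the load: R2 ‖ R_L = 18.48 kΩ.
Then V_out = V_s · R2'/(R1 + R2') = 8.05 × 18.48/30.28 = 4.913 V.

V_out ≈ 4.91 V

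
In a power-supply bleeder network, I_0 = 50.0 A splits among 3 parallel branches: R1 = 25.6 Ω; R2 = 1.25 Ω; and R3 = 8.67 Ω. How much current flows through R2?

I ≈ 41.9 A

Conductances: ΣG = 1/25.6 + 1/1.25 + 1/8.67 = 0.9544 (1/Ω).
R2 takes the fraction G_k/ΣG = 0.8000/0.9544 = 0.8382, so I = 50.0 × 0.8382 = 41.91 A.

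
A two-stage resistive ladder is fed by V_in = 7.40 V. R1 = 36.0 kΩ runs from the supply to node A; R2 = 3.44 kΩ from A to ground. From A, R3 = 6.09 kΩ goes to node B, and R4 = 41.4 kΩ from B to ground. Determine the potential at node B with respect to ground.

Node A sees R2 in parallel with the series input of stage 2, R3 + R4 = 47.49 kΩ.
R2 ‖ (R3+R4) = 3.208 kΩ.
V_A = 7.40 × 3.208/(36.0 + 3.208) = 0.6054 V.
Stage 2 is unloaded, so V_B = V_A · R4/(R3+R4) = 0.6054 × 41.4/47.49 = 0.5278 V.

V_B ≈ 0.528 V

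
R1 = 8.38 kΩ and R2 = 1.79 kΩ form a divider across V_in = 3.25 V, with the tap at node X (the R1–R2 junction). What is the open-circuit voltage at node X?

Open-circuit (no load on X): V_th = V_in · R2/(R1 + R2) = 3.25 × 1.79/(8.380 + 1.79) = 0.5720 V.

V_th ≈ 0.572 V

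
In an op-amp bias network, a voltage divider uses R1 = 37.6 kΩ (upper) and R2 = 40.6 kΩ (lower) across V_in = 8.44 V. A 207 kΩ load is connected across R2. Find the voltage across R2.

V_out ≈ 4.00 V

R2 ‖ R_L = (40.6 × 207)/(40.6 + 207) = 33.94 kΩ.
Now apply the divider: V_out = 8.44 × 0.4744 = 4.004 V.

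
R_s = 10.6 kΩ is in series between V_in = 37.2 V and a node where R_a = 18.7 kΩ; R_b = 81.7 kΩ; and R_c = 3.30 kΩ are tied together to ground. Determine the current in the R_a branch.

I ≈ 0.405 mA

Parallel bank: R_p = 1/(1/18.7 + 1/81.7 + 1/3.30) = 2.712 kΩ.
V_A by voltage divider: V_A = 37.2 × 2.712/(10.6 + 2.712) = 7.578 V.
I(R_a) = V_A / R_a = 7.578/18.7 = 0.4053 mA.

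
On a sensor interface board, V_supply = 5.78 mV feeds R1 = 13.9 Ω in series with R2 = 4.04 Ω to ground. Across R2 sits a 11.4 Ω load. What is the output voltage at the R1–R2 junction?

V_out ≈ 1.02 mV

The load sits in parallel with R2, giving an effective lower resistance R2' = R2·R_L/(R2+R_L) = 2.983 Ω.
Then V_out = V_supply · R2'/(R1 + R2') = 5.78 × 2.983/16.88 = 1.021 mV.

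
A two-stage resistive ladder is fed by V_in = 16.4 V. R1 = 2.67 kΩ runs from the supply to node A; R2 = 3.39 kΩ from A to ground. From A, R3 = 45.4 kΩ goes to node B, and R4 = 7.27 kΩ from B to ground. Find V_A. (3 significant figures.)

V_A ≈ 8.92 V

Looking into the second stage from A: R3 + R4 = 52.67 kΩ appears in parallel with R2.
Effective lower resistance at A: R2 ‖ 52.67 = 3.185 kΩ.
V_A = 16.4 × 3.185/(2.67 + 3.185) = 8.921 V.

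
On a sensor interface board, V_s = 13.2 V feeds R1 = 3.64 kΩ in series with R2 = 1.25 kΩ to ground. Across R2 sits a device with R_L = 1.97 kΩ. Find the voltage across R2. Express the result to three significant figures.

V_out ≈ 2.29 V

R2 ‖ R_L = (1.25 × 1.97)/(1.25 + 1.97) = 0.7648 kΩ.
Now apply the divider: V_out = 13.2 × 0.1736 = 2.292 V.
(Unloaded it would be 3.37 V; the load pulls it down.)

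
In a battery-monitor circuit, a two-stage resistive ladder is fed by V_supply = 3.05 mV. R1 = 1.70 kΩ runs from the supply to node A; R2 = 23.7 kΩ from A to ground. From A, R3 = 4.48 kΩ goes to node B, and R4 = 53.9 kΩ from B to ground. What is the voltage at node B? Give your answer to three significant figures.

The second stage (R3 + R4 = 58.38 kΩ) loads node A in parallel with R2.
R2 ‖ (R3+R4) = 16.86 kΩ.
So V_A = 3.05 × 0.9084 = 2.771 mV.
Stage 2 is unloaded, so V_B = V_A · R4/(R3+R4) = 2.771 × 53.9/58.38 = 2.558 mV.

V_B ≈ 2.56 mV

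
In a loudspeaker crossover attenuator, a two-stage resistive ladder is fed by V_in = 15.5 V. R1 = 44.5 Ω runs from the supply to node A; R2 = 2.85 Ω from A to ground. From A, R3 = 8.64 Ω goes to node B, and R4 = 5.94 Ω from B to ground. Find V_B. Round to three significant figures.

Looking into the second stage from A: R3 + R4 = 14.58 Ω appears in parallel with R2.
Effective lower resistance at A: R2 ‖ 14.58 = 2.384 Ω.
First divider: V_A = V_in · 2.384/(44.5 + 2.384) = 0.7882 V.
V_B = V_A × 0.4074 = 0.3211 V.

V_B ≈ 0.321 V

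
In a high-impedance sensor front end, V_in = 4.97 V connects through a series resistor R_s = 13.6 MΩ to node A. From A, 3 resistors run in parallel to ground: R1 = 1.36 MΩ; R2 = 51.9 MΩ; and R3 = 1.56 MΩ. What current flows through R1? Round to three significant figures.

Combine the parallel branches: R_p = (1/1.36 + 1/51.9 + 1/1.56)⁻¹ = 0.7165 MΩ.
V_A = 4.97 × 0.7165/14.32 = 0.2487 V.
Branch current I = V_A/R1 = 0.2487/1.36 = 0.1829 µA.
(Check via current divider: I_total = 0.3472 µA; share G_k/ΣG = 0.5269 → same result.)

I ≈ 0.183 µA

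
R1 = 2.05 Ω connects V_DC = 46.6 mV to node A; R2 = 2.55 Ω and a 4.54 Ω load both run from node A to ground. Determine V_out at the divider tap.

The load sits in parallel with R2, giving an effective lower resistance R2' = R2·R_L/(R2+R_L) = 1.633 Ω.
Voltage divider with the loaded lower leg: V_out = 46.6 × 1.633/(2.05 + 1.633) = 46.6 × 0.4434 = 20.66 mV.
(Unloaded it would be 25.8 mV; the load pulls it down.)

V_out ≈ 20.7 mV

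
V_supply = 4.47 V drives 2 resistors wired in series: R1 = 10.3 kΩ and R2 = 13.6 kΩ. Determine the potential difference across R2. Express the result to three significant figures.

V ≈ 2.54 V

Series total: ΣR = 10.3 + 13.6 = 23.90 kΩ.
V = V_supply · R/ΣR = 4.47 × 0.5690 = 2.544 V.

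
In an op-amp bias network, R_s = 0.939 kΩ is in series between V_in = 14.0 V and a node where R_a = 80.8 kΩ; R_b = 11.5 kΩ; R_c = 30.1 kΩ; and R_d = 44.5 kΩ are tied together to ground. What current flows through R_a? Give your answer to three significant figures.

Parallel bank: R_p = 1/(1/80.8 + 1/11.5 + 1/30.1 + 1/44.5) = 6.450 kΩ.
Node voltage V_A = V_in · R_p/(R_s + R_p) = 14.0 × 0.8729 = 12.22 V.
I(R_a) = V_A / R_a = 12.22/80.8 = 0.1512 mA.

I ≈ 0.151 mA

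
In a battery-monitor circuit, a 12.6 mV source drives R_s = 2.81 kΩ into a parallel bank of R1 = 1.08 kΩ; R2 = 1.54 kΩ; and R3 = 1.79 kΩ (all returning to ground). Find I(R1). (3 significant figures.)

Equivalent of the parallel group: R_p = 0.4686 kΩ.
V_A = 12.6 × 0.4686/3.279 = 1.801 mV.
Branch current I = V_A/R1 = 1.801/1.08 = 1.668 µA.
(Equivalently: I_total = 3.843 µA, then current-divider fraction G_k/ΣG = 0.4339.)

I ≈ 1.67 µA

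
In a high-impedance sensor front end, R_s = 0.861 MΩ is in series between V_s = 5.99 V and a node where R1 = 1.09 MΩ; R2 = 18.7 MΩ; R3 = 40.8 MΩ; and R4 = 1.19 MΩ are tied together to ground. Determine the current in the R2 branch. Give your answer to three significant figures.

Equivalent of the parallel group: R_p = 0.5447 MΩ.
V_A = 5.99 × 0.5447/1.406 = 2.321 V.
Branch current I = V_A/R2 = 2.321/18.7 = 0.1241 µA.
(Check via current divider: I_total = 4.261 µA; share G_k/ΣG = 0.02913 → same result.)

I ≈ 0.124 µA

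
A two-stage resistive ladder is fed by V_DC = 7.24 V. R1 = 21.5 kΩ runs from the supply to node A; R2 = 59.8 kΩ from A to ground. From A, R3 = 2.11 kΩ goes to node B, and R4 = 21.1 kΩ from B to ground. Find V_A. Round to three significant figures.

Looking into the second stage from A: R3 + R4 = 23.21 kΩ appears in parallel with R2.
Effective lower resistance at A: R2 ‖ 23.21 = 16.72 kΩ.
First divider: V_A = V_DC · 16.72/(21.5 + 16.72) = 3.167 V.

V_A ≈ 3.17 V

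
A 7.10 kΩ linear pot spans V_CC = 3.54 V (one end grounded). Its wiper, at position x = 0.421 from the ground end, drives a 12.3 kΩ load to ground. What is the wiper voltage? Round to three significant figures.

V_out ≈ 1.31 V

Split the track: R_lower = x·R_p = 2.989 kΩ, R_upper = (1−x)·R_p = 4.111 kΩ.
R_L loads the lower segment: effective lower R = 2.405 kΩ.
Then V_out = V_CC · 2.405/(4.111 + 2.405) = 1.307 V.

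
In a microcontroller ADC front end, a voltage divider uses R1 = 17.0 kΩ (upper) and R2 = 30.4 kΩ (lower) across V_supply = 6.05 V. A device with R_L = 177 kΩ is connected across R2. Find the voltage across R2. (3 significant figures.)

First combine the lower leg with the load: R2 ‖ R_L = 25.94 kΩ.
Voltage divider with the loaded lower leg: V_out = 6.05 × 25.94/(17.0 + 25.94) = 6.05 × 0.6041 = 3.655 V.
(Unloaded it would be 3.88 V; the load pulls it down.)

V_out ≈ 3.66 V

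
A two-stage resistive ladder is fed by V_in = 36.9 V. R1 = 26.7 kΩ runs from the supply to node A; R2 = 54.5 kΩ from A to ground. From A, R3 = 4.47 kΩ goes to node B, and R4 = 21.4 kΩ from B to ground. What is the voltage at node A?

The second stage (R3 + R4 = 25.87 kΩ) loads node A in parallel with R2.
Effective lower resistance at A: R2 ‖ 25.87 = 17.54 kΩ.
So V_A = 36.9 × 0.3965 = 14.63 V.

V_A ≈ 14.6 V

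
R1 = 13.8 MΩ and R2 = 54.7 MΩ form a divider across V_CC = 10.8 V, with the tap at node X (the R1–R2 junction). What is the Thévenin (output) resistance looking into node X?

Zeroing V_CC shorts the top of R1 to ground, so R_th = R1 ‖ R2 = 11.02 MΩ.

R_th ≈ 11.0 MΩ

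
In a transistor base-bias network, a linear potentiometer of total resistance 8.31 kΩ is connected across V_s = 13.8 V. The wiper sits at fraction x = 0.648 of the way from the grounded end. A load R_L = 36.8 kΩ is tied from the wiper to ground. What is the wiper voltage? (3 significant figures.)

Lower segment x·R_p = 5.385 kΩ; upper segment (1−x)·R_p = 2.925 kΩ.
(x·R_p) ‖ R_L = 4.698 kΩ.
Then V_out = V_s · 4.698/(2.925 + 4.698) = 8.504 V.
(Unloaded: V_out = x·V_s = 8.94 V.)

V_out ≈ 8.50 V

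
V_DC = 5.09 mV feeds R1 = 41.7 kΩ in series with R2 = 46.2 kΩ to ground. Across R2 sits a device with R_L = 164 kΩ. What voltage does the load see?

V_out ≈ 2.36 mV

First combine the lower leg with the load: R2 ‖ R_L = 36.05 kΩ.
Voltage divider with the loaded lower leg: V_out = 5.09 × 36.05/(41.7 + 36.05) = 5.09 × 0.4636 = 2.360 mV.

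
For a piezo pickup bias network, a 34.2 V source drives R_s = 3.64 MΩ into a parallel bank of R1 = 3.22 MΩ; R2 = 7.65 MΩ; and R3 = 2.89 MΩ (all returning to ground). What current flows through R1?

Combine the parallel branches: R_p = (1/3.22 + 1/7.65 + 1/2.89)⁻¹ = 1.270 MΩ.
V_A = 34.2 × 1.270/4.910 = 8.847 V.
Branch current I = V_A/R1 = 8.847/3.22 = 2.747 µA.

I ≈ 2.75 µA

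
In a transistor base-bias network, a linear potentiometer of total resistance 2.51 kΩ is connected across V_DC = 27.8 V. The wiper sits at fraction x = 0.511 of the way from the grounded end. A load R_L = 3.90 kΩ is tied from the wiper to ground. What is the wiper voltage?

V_out ≈ 12.2 V

The pot divides into 1.227 kΩ above the wiper and 1.283 kΩ below.
(x·R_p) ‖ R_L = 0.9652 kΩ.
Then V_out = V_DC · 0.9652/(1.227 + 0.9652) = 12.24 V.
(Unloaded: V_out = x·V_DC = 14.2 V.)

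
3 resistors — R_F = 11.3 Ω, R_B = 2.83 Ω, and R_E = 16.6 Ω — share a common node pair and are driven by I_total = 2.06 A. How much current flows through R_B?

I ≈ 1.45 A

ΣG = 1/11.3 + 1/2.83 + 1/16.6 = 0.5021.
R_B takes the fraction G_k/ΣG = 0.3534/0.5021 = 0.7038, so I = 2.06 × 0.7038 = 1.450 A.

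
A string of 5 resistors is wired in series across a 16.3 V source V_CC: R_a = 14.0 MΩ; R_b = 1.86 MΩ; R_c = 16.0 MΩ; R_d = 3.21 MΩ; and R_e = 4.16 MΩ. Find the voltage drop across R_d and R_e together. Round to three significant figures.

V ≈ 3.06 V

Series total: ΣR = 14.0 + 1.86 + 16.0 + 3.21 + 4.16 = 39.23 MΩ.
R_{R_d..R_e} = 3.21 + 4.16 = 7.370 MΩ.
By the voltage-divider rule, V = 16.3 × 7.370/39.23 = 3.062 V.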